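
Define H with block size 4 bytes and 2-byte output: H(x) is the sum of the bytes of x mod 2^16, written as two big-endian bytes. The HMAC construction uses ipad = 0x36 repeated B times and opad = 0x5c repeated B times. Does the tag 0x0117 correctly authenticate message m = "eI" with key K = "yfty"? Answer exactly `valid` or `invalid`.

invalid

Key "yfty" = 79 66 74 79 is exactly B = 4 bytes: K' = 79 66 74 79.
K' ⊕ ipad = 4f 50 42 4f; K' ⊕ opad = 25 3a 28 25.
Inner hash: sum = 79+80+66+79+101+73 = 478 → 01 de.
Outer hash (recomputed tag): sum = 37+58+40+37+1+222 = 395 → 01 8b.
Recomputed tag = 018b; claimed = 0117 → mismatch.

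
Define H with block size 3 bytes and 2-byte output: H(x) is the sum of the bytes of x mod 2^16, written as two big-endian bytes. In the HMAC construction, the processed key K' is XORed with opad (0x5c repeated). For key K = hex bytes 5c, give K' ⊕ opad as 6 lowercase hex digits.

005c5c

Key hex bytes 5c is 1 byte ≤ B = 3; zero-pad to 3 bytes: K' = 5c 00 00.
XOR each byte with 0x5c: 5c⊕5c=00, 00⊕5c=5c, 00⊕5c=5c.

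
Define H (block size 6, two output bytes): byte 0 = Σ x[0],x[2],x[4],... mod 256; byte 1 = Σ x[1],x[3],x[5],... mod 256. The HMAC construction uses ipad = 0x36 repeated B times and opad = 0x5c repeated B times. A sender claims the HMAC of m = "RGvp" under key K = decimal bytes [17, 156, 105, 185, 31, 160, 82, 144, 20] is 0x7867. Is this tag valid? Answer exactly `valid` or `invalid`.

Key decimal bytes [17, 156, 105, 185, 31, 160, 82, 144, 20] = 11 9c 69 b9 1f a0 52 90 14 is 9 bytes > B = 6, so hash it first: H(key) = ff 85, then zero-pad to 6 bytes: K' = ff 85 00 00 00 00.
K' ⊕ ipad = c9 b3 36 36 36 36; K' ⊕ opad = a3 d9 5c 5c 5c 5c.
Inner hash: even-index sum = 509 mod 256 = 253; odd-index sum = 470 mod 256 = 214 → fd d6.
Outer hash (recomputed tag): even-index sum = 600 mod 256 = 88; odd-index sum = 615 mod 256 = 103 → 58 67.
Recomputed tag = 5867; claimed = 7867 → mismatch.

invalid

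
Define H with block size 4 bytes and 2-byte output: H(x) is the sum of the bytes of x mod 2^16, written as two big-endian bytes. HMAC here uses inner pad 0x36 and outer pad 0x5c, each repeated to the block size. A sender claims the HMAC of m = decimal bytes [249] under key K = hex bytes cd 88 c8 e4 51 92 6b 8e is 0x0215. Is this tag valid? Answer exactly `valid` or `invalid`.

valid

Key hex bytes cd 88 c8 e4 51 92 6b 8e is 8 bytes > B = 4, so hash it first: H(key) = 04 dd, then zero-pad to 4 bytes: K' = 04 dd 00 00.
K' ⊕ ipad = 32 eb 36 36; K' ⊕ opad = 58 81 5c 5c.
Inner hash: sum = 50+235+54+54+249 = 642 → 02 82.
Outer hash (recomputed tag): sum = 88+129+92+92+2+130 = 533 → 02 15.
Recomputed tag = 0215; claimed = 0215 → match.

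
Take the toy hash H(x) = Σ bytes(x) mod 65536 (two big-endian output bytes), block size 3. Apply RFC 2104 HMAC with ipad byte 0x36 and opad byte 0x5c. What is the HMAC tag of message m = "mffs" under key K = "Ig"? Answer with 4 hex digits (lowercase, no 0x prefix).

0160

Key "Ig" = 49 67 is 2 bytes ≤ B = 3; zero-pad to 3 bytes: K' = 49 67 00.
K' ⊕ ipad = 7f 51 36.  K' ⊕ opad = 15 3b 5c.
Inner input = (K'⊕ipad) ∥ m = 7f 51 36 ∥ 6d 66 66 73.
Inner hash: sum = 127+81+54+109+102+102+115 = 690 → 02 b2.
Outer input = (K'⊕opad) ∥ inner = 15 3b 5c ∥ 02 b2.
Outer hash (tag): sum = 21+59+92+2+178 = 352 → 01 60.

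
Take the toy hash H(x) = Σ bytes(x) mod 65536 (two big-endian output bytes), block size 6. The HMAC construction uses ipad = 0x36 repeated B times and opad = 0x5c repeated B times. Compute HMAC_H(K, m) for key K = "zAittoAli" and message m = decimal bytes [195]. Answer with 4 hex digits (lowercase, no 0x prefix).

Key "zAittoAli" = 7a 41 69 74 74 6f 41 6c 69 is 9 bytes > B = 6, so hash it first: H(key) = 03 91, then zero-pad to 6 bytes: K' = 03 91 00 00 00 00.
K' ⊕ ipad = 35 a7 36 36 36 36.  K' ⊕ opad = 5f cd 5c 5c 5c 5c.
Inner input = (K'⊕ipad) ∥ m = 35 a7 36 36 36 36 ∥ c3.
Inner hash: sum = 53+167+54+54+54+54+195 = 631 → 02 77.
Outer input = (K'⊕opad) ∥ inner = 5f cd 5c 5c 5c 5c ∥ 02 77.
Outer hash (tag): sum = 95+205+92+92+92+92+2+119 = 789 → 03 15.

0315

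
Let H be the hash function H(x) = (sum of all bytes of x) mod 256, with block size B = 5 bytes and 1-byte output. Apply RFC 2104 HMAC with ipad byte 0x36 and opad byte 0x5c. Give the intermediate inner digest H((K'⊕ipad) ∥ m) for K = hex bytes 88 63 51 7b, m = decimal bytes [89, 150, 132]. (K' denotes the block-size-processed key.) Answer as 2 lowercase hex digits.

70

Key hex bytes 88 63 51 7b is 4 bytes ≤ B = 5; zero-pad to 5 bytes: K' = 88 63 51 7b 00.
K' ⊕ ipad = be 55 67 4d 36.
Inner input = be 55 67 4d 36 ∥ 59 96 84.
Inner hash: sum = 190+85+103+77+54+89+150+132 = 880; mod 256 = 112 → 70.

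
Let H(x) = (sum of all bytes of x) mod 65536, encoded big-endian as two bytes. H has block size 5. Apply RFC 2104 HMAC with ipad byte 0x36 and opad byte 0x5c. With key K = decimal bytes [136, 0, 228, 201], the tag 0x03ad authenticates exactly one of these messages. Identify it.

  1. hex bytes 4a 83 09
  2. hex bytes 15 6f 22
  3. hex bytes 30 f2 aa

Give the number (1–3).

1

Key decimal bytes [136, 0, 228, 201] = 88 00 e4 c9 is 4 bytes ≤ B = 5; zero-pad to 5 bytes: K' = 88 00 e4 c9 00.
K' ⊕ ipad = be 36 d2 ff 36; K' ⊕ opad = d4 5c b8 95 5c.
m1: inner = H(be 36 d2 ff 36 4a 83 09) = 03 d1; tag = H(d4 5c b8 95 5c 03 d1) = 03ad ← matches
m2: inner = H(be 36 d2 ff 36 15 6f 22) = 03 a1; tag = H(d4 5c b8 95 5c 03 a1) = 037d
m3: inner = H(be 36 d2 ff 36 30 f2 aa) = 04 c7; tag = H(d4 5c b8 95 5c 04 c7) = 03a4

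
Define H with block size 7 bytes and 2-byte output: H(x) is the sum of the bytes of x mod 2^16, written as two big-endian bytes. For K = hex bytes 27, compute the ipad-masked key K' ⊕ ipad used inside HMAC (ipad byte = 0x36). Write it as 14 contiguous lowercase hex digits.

11363636363636

Key hex bytes 27 is 1 byte ≤ B = 7; zero-pad to 7 bytes: K' = 27 00 00 00 00 00 00.
XOR each byte with 0x36: 27⊕36=11, 00⊕36=36, 00⊕36=36, 00⊕36=36, 00⊕36=36, 00⊕36=36, 00⊕36=36.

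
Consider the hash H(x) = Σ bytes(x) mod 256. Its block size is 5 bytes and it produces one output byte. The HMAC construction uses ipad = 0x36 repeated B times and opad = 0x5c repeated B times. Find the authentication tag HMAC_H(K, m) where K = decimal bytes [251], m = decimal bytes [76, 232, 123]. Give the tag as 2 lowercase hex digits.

6b

Key decimal bytes [251] = fb is 1 byte ≤ B = 5; zero-pad to 5 bytes: K' = fb 00 00 00 00.
K' ⊕ ipad = cd 36 36 36 36.  K' ⊕ opad = a7 5c 5c 5c 5c.
Inner input = (K'⊕ipad) ∥ m = cd 36 36 36 36 ∥ 4c e8 7b.
Inner hash: sum = 205+54+54+54+54+76+232+123 = 852; mod 256 = 84 → 54.
Outer input = (K'⊕opad) ∥ inner = a7 5c 5c 5c 5c ∥ 54.
Outer hash (tag): sum = 167+92+92+92+92+84 = 619; mod 256 = 107 → 6b.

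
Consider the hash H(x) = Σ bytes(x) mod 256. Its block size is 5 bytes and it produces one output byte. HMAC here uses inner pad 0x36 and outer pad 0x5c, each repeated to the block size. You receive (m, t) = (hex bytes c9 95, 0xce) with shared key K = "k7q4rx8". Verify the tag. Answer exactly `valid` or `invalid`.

invalid

Key "k7q4rx8" = 6b 37 71 34 72 78 38 is 7 bytes > B = 5, so hash it first: H(key) = 69, then zero-pad to 5 bytes: K' = 69 00 00 00 00.
K' ⊕ ipad = 5f 36 36 36 36; K' ⊕ opad = 35 5c 5c 5c 5c.
Inner hash: sum = 95+54+54+54+54+201+149 = 661; mod 256 = 149 → 95.
Outer hash (recomputed tag): sum = 53+92+92+92+92+149 = 570; mod 256 = 58 → 3a.
Recomputed tag = 3a; claimed = ce → mismatch.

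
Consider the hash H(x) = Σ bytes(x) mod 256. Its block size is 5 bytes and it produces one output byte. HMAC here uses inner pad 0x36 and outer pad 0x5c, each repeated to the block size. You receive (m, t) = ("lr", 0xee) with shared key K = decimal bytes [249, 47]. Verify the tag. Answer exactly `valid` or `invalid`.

invalid

Key decimal bytes [249, 47] = f9 2f is 2 bytes ≤ B = 5; zero-pad to 5 bytes: K' = f9 2f 00 00 00.
K' ⊕ ipad = cf 19 36 36 36; K' ⊕ opad = a5 73 5c 5c 5c.
Inner hash: sum = 207+25+54+54+54+108+114 = 616; mod 256 = 104 → 68.
Outer hash (recomputed tag): sum = 165+115+92+92+92+104 = 660; mod 256 = 148 → 94.
Recomputed tag = 94; claimed = ee → mismatch.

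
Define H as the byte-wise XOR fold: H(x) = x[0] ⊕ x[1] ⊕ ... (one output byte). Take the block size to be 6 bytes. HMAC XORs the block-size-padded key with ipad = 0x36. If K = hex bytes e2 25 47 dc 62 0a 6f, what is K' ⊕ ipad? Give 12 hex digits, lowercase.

Key hex bytes e2 25 47 dc 62 0a 6f is 7 bytes > B = 6, so hash it first: H(key) = 5b, then zero-pad to 6 bytes: K' = 5b 00 00 00 00 00.
XOR each byte with 0x36: 5b⊕36=6d, 00⊕36=36, 00⊕36=36, 00⊕36=36, 00⊕36=36, 00⊕36=36.

6d3636363636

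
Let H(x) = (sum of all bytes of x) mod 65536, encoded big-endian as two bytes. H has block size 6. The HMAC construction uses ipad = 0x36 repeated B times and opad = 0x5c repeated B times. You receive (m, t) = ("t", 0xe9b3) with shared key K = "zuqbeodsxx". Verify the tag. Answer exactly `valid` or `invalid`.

invalid

Key "zuqbeodsxx" = 7a 75 71 62 65 6f 64 73 78 78 is 10 bytes > B = 6, so hash it first: H(key) = 04 5d, then zero-pad to 6 bytes: K' = 04 5d 00 00 00 00.
K' ⊕ ipad = 32 6b 36 36 36 36; K' ⊕ opad = 58 01 5c 5c 5c 5c.
Inner hash: sum = 50+107+54+54+54+54+116 = 489 → 01 e9.
Outer hash (recomputed tag): sum = 88+1+92+92+92+92+1+233 = 691 → 02 b3.
Recomputed tag = 02b3; claimed = e9b3 → mismatch.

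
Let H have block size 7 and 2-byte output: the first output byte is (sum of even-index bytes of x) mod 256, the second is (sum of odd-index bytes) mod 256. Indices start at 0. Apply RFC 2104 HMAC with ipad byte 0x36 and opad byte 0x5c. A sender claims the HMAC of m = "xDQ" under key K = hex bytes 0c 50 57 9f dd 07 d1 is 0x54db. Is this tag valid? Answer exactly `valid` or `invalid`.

Key hex bytes 0c 50 57 9f dd 07 d1 is exactly B = 7 bytes: K' = 0c 50 57 9f dd 07 d1.
K' ⊕ ipad = 3a 66 61 a9 eb 31 e7; K' ⊕ opad = 50 0c 0b c3 81 5b 8d.
Inner hash: even-index sum = 689 mod 256 = 177; odd-index sum = 521 mod 256 = 9 → b1 09.
Outer hash (recomputed tag): even-index sum = 370 mod 256 = 114; odd-index sum = 475 mod 256 = 219 → 72 db.
Recomputed tag = 72db; claimed = 54db → mismatch.

invalid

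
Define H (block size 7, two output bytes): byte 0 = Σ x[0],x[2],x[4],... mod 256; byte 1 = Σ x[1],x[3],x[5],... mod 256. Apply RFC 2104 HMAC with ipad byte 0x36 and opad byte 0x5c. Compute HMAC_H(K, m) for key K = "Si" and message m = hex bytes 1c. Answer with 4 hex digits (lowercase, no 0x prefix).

0af4

Key "Si" = 53 69 is 2 bytes ≤ B = 7; zero-pad to 7 bytes: K' = 53 69 00 00 00 00 00.
K' ⊕ ipad = 65 5f 36 36 36 36 36.  K' ⊕ opad = 0f 35 5c 5c 5c 5c 5c.
Inner input = (K'⊕ipad) ∥ m = 65 5f 36 36 36 36 36 ∥ 1c.
Inner hash: even-index sum = 263 mod 256 = 7; odd-index sum = 231 mod 256 = 231 → 07 e7.
Outer input = (K'⊕opad) ∥ inner = 0f 35 5c 5c 5c 5c 5c ∥ 07 e7.
Outer hash (tag): even-index sum = 522 mod 256 = 10; odd-index sum = 244 mod 256 = 244 → 0a f4.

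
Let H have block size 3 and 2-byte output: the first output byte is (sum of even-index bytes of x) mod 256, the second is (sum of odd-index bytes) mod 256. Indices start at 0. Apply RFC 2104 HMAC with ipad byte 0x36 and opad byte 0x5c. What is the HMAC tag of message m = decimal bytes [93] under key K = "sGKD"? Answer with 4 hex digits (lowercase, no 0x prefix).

5895

Key "sGKD" = 73 47 4b 44 is 4 bytes > B = 3, so hash it first: H(key) = be 8b, then zero-pad to 3 bytes: K' = be 8b 00.
K' ⊕ ipad = 88 bd 36.  K' ⊕ opad = e2 d7 5c.
Inner input = (K'⊕ipad) ∥ m = 88 bd 36 ∥ 5d.
Inner hash: even-index sum = 190 mod 256 = 190; odd-index sum = 282 mod 256 = 26 → be 1a.
Outer input = (K'⊕opad) ∥ inner = e2 d7 5c ∥ be 1a.
Outer hash (tag): even-index sum = 344 mod 256 = 88; odd-index sum = 405 mod 256 = 149 → 58 95.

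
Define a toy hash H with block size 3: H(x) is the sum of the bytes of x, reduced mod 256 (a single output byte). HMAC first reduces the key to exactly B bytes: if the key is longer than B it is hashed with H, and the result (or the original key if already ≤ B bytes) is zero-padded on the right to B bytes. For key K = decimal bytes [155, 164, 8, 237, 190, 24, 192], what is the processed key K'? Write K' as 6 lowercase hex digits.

|K| = 7 > B = 3, so first hash the key.
H(K): sum = 155+164+8+237+190+24+192 = 970; mod 256 = 202 → ca.
Zero-pad H(K) = ca to 3 bytes: K' = ca 00 00.

ca0000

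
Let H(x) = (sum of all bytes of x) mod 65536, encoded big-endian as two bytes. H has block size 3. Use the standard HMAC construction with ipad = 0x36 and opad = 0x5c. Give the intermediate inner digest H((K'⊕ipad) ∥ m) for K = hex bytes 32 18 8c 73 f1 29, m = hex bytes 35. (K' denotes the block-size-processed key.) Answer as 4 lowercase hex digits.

Key hex bytes 32 18 8c 73 f1 29 is 6 bytes > B = 3, so hash it first: H(key) = 02 63, then zero-pad to 3 bytes: K' = 02 63 00.
K' ⊕ ipad = 34 55 36.
Inner input = 34 55 36 ∥ 35.
Inner hash: sum = 52+85+54+53 = 244 → 00 f4.

00f4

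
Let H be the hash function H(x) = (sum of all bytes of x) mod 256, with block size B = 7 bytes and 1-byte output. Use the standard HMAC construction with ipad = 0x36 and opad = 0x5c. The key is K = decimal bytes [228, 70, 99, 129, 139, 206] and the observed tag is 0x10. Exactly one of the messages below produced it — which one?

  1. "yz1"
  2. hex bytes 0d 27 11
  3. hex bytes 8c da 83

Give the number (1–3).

Key decimal bytes [228, 70, 99, 129, 139, 206] = e4 46 63 81 8b ce is 6 bytes ≤ B = 7; zero-pad to 7 bytes: K' = e4 46 63 81 8b ce 00.
K' ⊕ ipad = d2 70 55 b7 bd f8 36; K' ⊕ opad = b8 1a 3f dd d7 92 5c.
m1: inner = H(d2 70 55 b7 bd f8 36 79 7a 31) = 5d; tag = H(b8 1a 3f dd d7 92 5c 5d) = 10 ← matches
m2: inner = H(d2 70 55 b7 bd f8 36 0d 27 11) = 7e; tag = H(b8 1a 3f dd d7 92 5c 7e) = 31
m3: inner = H(d2 70 55 b7 bd f8 36 8c da 83) = 22; tag = H(b8 1a 3f dd d7 92 5c 22) = d5

1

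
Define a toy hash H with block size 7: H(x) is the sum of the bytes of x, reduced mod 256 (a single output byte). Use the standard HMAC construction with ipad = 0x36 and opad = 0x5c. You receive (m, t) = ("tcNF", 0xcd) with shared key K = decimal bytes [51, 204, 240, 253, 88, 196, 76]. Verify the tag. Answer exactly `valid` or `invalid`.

valid

Key decimal bytes [51, 204, 240, 253, 88, 196, 76] = 33 cc f0 fd 58 c4 4c is exactly B = 7 bytes: K' = 33 cc f0 fd 58 c4 4c.
K' ⊕ ipad = 05 fa c6 cb 6e f2 7a; K' ⊕ opad = 6f 90 ac a1 04 98 10.
Inner hash: sum = 5+250+198+203+110+242+122+116+99+78+70 = 1493; mod 256 = 213 → d5.
Outer hash (recomputed tag): sum = 111+144+172+161+4+152+16+213 = 973; mod 256 = 205 → cd.
Recomputed tag = cd; claimed = cd → match.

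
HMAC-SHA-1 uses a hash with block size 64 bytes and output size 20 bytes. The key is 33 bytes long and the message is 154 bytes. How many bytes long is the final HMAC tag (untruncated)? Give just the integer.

The tag is one SHA-1 digest: 20 bytes.

20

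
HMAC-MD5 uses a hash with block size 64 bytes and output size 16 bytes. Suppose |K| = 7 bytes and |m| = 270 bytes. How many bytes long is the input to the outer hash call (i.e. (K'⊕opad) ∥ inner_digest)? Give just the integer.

80

Key is 7 ≤ 64 bytes, zero-padded: |K'| = 64.
Outer input = (K'⊕opad) ∥ H(inner) → 64 + 16 = 80 bytes.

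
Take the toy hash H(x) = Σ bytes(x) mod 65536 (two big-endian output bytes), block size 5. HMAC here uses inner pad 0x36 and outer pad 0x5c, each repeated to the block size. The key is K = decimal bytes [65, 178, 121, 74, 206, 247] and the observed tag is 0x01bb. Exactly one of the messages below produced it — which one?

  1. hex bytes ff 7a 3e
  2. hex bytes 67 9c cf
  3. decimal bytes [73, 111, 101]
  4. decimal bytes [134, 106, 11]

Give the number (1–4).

4

Key decimal bytes [65, 178, 121, 74, 206, 247] = 41 b2 79 4a ce f7 is 6 bytes > B = 5, so hash it first: H(key) = 03 7b, then zero-pad to 5 bytes: K' = 03 7b 00 00 00.
K' ⊕ ipad = 35 4d 36 36 36; K' ⊕ opad = 5f 27 5c 5c 5c.
m1: inner = H(35 4d 36 36 36 ff 7a 3e) = 02 db; tag = H(5f 27 5c 5c 5c 02 db) = 0277
m2: inner = H(35 4d 36 36 36 67 9c cf) = 02 f6; tag = H(5f 27 5c 5c 5c 02 f6) = 0292
m3: inner = H(35 4d 36 36 36 49 6f 65) = 02 41; tag = H(5f 27 5c 5c 5c 02 41) = 01dd
m4: inner = H(35 4d 36 36 36 86 6a 0b) = 02 1f; tag = H(5f 27 5c 5c 5c 02 1f) = 01bb ← matches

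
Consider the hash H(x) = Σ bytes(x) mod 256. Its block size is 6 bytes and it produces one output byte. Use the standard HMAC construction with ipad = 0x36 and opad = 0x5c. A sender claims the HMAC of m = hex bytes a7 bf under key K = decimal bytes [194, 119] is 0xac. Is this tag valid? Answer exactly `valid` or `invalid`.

valid

Key decimal bytes [194, 119] = c2 77 is 2 bytes ≤ B = 6; zero-pad to 6 bytes: K' = c2 77 00 00 00 00.
K' ⊕ ipad = f4 41 36 36 36 36; K' ⊕ opad = 9e 2b 5c 5c 5c 5c.
Inner hash: sum = 244+65+54+54+54+54+167+191 = 883; mod 256 = 115 → 73.
Outer hash (recomputed tag): sum = 158+43+92+92+92+92+115 = 684; mod 256 = 172 → ac.
Recomputed tag = ac; claimed = ac → match.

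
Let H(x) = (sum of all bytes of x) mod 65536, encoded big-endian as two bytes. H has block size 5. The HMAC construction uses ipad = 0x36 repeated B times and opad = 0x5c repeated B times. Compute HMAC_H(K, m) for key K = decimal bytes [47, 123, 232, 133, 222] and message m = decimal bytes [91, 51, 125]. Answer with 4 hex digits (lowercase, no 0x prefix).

Key decimal bytes [47, 123, 232, 133, 222] = 2f 7b e8 85 de is exactly B = 5 bytes: K' = 2f 7b e8 85 de.
K' ⊕ ipad = 19 4d de b3 e8.  K' ⊕ opad = 73 27 b4 d9 82.
Inner input = (K'⊕ipad) ∥ m = 19 4d de b3 e8 ∥ 5b 33 7d.
Inner hash: sum = 25+77+222+179+232+91+51+125 = 1002 → 03 ea.
Outer input = (K'⊕opad) ∥ inner = 73 27 b4 d9 82 ∥ 03 ea.
Outer hash (tag): sum = 115+39+180+217+130+3+234 = 918 → 03 96.

0396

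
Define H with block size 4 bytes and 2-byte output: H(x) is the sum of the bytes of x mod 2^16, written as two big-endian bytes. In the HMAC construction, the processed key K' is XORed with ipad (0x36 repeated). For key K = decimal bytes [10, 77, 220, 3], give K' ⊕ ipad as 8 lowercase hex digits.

3c7bea35

Key decimal bytes [10, 77, 220, 3] = 0a 4d dc 03 is exactly B = 4 bytes: K' = 0a 4d dc 03.
XOR each byte with 0x36: 0a⊕36=3c, 4d⊕36=7b, dc⊕36=ea, 03⊕36=35.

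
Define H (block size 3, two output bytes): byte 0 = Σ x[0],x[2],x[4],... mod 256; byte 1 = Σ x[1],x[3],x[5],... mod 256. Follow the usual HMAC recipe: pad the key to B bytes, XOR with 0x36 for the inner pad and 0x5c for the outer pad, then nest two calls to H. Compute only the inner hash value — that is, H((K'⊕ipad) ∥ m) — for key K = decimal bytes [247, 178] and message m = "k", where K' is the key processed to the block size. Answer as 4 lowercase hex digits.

Key decimal bytes [247, 178] = f7 b2 is 2 bytes ≤ B = 3; zero-pad to 3 bytes: K' = f7 b2 00.
K' ⊕ ipad = c1 84 36.
Inner input = c1 84 36 ∥ 6b.
Inner hash: even-index sum = 247 mod 256 = 247; odd-index sum = 239 mod 256 = 239 → f7 ef.

f7ef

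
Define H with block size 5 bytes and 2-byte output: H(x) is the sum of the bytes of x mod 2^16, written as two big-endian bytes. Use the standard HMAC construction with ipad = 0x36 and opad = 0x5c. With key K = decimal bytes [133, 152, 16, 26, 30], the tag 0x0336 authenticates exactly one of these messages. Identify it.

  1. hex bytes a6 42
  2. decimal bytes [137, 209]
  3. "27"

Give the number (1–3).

Key decimal bytes [133, 152, 16, 26, 30] = 85 98 10 1a 1e is exactly B = 5 bytes: K' = 85 98 10 1a 1e.
K' ⊕ ipad = b3 ae 26 2c 28; K' ⊕ opad = d9 c4 4c 46 42.
m1: inner = H(b3 ae 26 2c 28 a6 42) = 02 c3; tag = H(d9 c4 4c 46 42 02 c3) = 0336 ← matches
m2: inner = H(b3 ae 26 2c 28 89 d1) = 03 35; tag = H(d9 c4 4c 46 42 03 35) = 02a9
m3: inner = H(b3 ae 26 2c 28 32 37) = 02 44; tag = H(d9 c4 4c 46 42 02 44) = 02b7

1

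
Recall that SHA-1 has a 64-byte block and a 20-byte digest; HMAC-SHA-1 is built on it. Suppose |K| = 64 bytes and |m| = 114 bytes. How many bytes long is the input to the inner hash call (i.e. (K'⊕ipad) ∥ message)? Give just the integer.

Key is 64 ≤ 64 bytes, zero-padded: |K'| = 64.
Inner input = (K'⊕ipad) ∥ m → 64 + 114 = 178 bytes.

178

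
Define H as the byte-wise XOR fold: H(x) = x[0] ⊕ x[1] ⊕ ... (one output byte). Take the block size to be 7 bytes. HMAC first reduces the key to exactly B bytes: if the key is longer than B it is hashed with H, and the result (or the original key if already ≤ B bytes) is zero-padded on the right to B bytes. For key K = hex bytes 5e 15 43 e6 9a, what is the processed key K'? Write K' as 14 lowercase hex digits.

Key hex bytes 5e 15 43 e6 9a is 5 bytes ≤ B = 7; zero-pad to 7 bytes: K' = 5e 15 43 e6 9a 00 00.

5e1543e69a0000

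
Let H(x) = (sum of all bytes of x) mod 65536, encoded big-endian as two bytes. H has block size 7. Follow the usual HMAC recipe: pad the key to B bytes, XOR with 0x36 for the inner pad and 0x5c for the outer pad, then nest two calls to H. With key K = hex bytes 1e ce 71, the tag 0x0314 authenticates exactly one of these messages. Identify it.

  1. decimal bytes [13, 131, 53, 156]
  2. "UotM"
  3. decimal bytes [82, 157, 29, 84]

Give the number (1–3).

1

Key hex bytes 1e ce 71 is 3 bytes ≤ B = 7; zero-pad to 7 bytes: K' = 1e ce 71 00 00 00 00.
K' ⊕ ipad = 28 f8 47 36 36 36 36; K' ⊕ opad = 42 92 2d 5c 5c 5c 5c.
m1: inner = H(28 f8 47 36 36 36 36 0d 83 35 9c) = 03 a0; tag = H(42 92 2d 5c 5c 5c 5c 03 a0) = 0314 ← matches
m2: inner = H(28 f8 47 36 36 36 36 55 6f 74 4d) = 03 c4; tag = H(42 92 2d 5c 5c 5c 5c 03 c4) = 0338
m3: inner = H(28 f8 47 36 36 36 36 52 9d 1d 54) = 03 9f; tag = H(42 92 2d 5c 5c 5c 5c 03 9f) = 0313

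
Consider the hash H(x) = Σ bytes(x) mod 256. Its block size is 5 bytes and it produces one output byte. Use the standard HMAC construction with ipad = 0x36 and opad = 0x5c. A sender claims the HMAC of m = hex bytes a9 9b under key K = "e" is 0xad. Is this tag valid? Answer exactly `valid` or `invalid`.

Key "e" = 65 is 1 byte ≤ B = 5; zero-pad to 5 bytes: K' = 65 00 00 00 00.
K' ⊕ ipad = 53 36 36 36 36; K' ⊕ opad = 39 5c 5c 5c 5c.
Inner hash: sum = 83+54+54+54+54+169+155 = 623; mod 256 = 111 → 6f.
Outer hash (recomputed tag): sum = 57+92+92+92+92+111 = 536; mod 256 = 24 → 18.
Recomputed tag = 18; claimed = ad → mismatch.

invalid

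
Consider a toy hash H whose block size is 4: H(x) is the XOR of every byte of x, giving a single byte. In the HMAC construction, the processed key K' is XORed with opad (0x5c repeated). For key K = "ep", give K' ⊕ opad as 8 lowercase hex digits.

392c5c5c

Key "ep" = 65 70 is 2 bytes ≤ B = 4; zero-pad to 4 bytes: K' = 65 70 00 00.
XOR each byte with 0x5c: 65⊕5c=39, 70⊕5c=2c, 00⊕5c=5c, 00⊕5c=5c.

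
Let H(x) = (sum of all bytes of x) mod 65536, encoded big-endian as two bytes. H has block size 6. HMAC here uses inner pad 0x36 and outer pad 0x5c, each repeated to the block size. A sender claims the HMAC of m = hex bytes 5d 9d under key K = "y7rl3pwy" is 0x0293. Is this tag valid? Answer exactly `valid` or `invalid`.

invalid

Key "y7rl3pwy" = 79 37 72 6c 33 70 77 79 is 8 bytes > B = 6, so hash it first: H(key) = 03 21, then zero-pad to 6 bytes: K' = 03 21 00 00 00 00.
K' ⊕ ipad = 35 17 36 36 36 36; K' ⊕ opad = 5f 7d 5c 5c 5c 5c.
Inner hash: sum = 53+23+54+54+54+54+93+157 = 542 → 02 1e.
Outer hash (recomputed tag): sum = 95+125+92+92+92+92+2+30 = 620 → 02 6c.
Recomputed tag = 026c; claimed = 0293 → mismatch.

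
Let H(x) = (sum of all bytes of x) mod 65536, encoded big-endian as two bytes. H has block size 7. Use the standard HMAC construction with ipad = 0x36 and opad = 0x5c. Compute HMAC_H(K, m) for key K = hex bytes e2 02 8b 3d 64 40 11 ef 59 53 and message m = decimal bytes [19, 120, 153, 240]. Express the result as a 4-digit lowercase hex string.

02f0

Key hex bytes e2 02 8b 3d 64 40 11 ef 59 53 is 10 bytes > B = 7, so hash it first: H(key) = 03 fc, then zero-pad to 7 bytes: K' = 03 fc 00 00 00 00 00.
K' ⊕ ipad = 35 ca 36 36 36 36 36.  K' ⊕ opad = 5f a0 5c 5c 5c 5c 5c.
Inner input = (K'⊕ipad) ∥ m = 35 ca 36 36 36 36 36 ∥ 13 78 99 f0.
Inner hash: sum = 53+202+54+54+54+54+54+19+120+153+240 = 1057 → 04 21.
Outer input = (K'⊕opad) ∥ inner = 5f a0 5c 5c 5c 5c 5c ∥ 04 21.
Outer hash (tag): sum = 95+160+92+92+92+92+92+4+33 = 752 → 02 f0.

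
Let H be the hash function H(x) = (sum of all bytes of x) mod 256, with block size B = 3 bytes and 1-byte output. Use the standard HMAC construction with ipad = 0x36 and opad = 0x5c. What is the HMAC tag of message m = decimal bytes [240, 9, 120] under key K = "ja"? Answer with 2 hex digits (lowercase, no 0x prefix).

29

Key "ja" = 6a 61 is 2 bytes ≤ B = 3; zero-pad to 3 bytes: K' = 6a 61 00.
K' ⊕ ipad = 5c 57 36.  K' ⊕ opad = 36 3d 5c.
Inner input = (K'⊕ipad) ∥ m = 5c 57 36 ∥ f0 09 78.
Inner hash: sum = 92+87+54+240+9+120 = 602; mod 256 = 90 → 5a.
Outer input = (K'⊕opad) ∥ inner = 36 3d 5c ∥ 5a.
Outer hash (tag): sum = 54+61+92+90 = 297; mod 256 = 41 → 29.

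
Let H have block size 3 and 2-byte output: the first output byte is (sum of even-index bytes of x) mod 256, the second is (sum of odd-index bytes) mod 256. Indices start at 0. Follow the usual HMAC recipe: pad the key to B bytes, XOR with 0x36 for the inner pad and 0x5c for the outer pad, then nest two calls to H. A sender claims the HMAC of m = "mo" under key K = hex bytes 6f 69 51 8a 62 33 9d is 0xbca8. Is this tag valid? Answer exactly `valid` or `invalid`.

Key hex bytes 6f 69 51 8a 62 33 9d is 7 bytes > B = 3, so hash it first: H(key) = bf 26, then zero-pad to 3 bytes: K' = bf 26 00.
K' ⊕ ipad = 89 10 36; K' ⊕ opad = e3 7a 5c.
Inner hash: even-index sum = 302 mod 256 = 46; odd-index sum = 125 mod 256 = 125 → 2e 7d.
Outer hash (recomputed tag): even-index sum = 444 mod 256 = 188; odd-index sum = 168 mod 256 = 168 → bc a8.
Recomputed tag = bca8; claimed = bca8 → match.

valid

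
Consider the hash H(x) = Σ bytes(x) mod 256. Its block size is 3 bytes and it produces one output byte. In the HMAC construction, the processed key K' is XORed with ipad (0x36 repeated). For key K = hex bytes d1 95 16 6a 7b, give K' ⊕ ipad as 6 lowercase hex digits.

Key hex bytes d1 95 16 6a 7b is 5 bytes > B = 3, so hash it first: H(key) = 61, then zero-pad to 3 bytes: K' = 61 00 00.
XOR each byte with 0x36: 61⊕36=57, 00⊕36=36, 00⊕36=36.

573636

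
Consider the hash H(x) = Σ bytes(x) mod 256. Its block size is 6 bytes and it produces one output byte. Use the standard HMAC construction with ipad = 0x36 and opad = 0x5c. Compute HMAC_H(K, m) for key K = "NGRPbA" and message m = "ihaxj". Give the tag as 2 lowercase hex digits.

Key "NGRPbA" = 4e 47 52 50 62 41 is exactly B = 6 bytes: K' = 4e 47 52 50 62 41.
K' ⊕ ipad = 78 71 64 66 54 77.  K' ⊕ opad = 12 1b 0e 0c 3e 1d.
Inner input = (K'⊕ipad) ∥ m = 78 71 64 66 54 77 ∥ 69 68 61 78 6a.
Inner hash: sum = 120+113+100+102+84+119+105+104+97+120+106 = 1170; mod 256 = 146 → 92.
Outer input = (K'⊕opad) ∥ inner = 12 1b 0e 0c 3e 1d ∥ 92.
Outer hash (tag): sum = 18+27+14+12+62+29+146 = 308; mod 256 = 52 → 34.

34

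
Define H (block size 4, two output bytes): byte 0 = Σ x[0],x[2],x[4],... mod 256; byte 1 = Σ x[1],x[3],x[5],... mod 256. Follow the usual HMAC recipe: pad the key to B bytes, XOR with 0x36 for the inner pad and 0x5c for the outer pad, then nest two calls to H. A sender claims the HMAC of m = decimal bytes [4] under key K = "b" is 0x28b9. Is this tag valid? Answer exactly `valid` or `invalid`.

Key "b" = 62 is 1 byte ≤ B = 4; zero-pad to 4 bytes: K' = 62 00 00 00.
K' ⊕ ipad = 54 36 36 36; K' ⊕ opad = 3e 5c 5c 5c.
Inner hash: even-index sum = 142 mod 256 = 142; odd-index sum = 108 mod 256 = 108 → 8e 6c.
Outer hash (recomputed tag): even-index sum = 296 mod 256 = 40; odd-index sum = 292 mod 256 = 36 → 28 24.
Recomputed tag = 2824; claimed = 28b9 → mismatch.

invalid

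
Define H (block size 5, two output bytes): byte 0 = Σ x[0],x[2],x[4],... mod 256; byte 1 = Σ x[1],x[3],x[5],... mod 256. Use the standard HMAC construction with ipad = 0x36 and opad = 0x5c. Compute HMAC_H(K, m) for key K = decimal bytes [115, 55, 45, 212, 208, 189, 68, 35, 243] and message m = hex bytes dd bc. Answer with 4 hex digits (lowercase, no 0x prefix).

a3cc

Key decimal bytes [115, 55, 45, 212, 208, 189, 68, 35, 243] = 73 37 2d d4 d0 bd 44 23 f3 is 9 bytes > B = 5, so hash it first: H(key) = a7 eb, then zero-pad to 5 bytes: K' = a7 eb 00 00 00.
K' ⊕ ipad = 91 dd 36 36 36.  K' ⊕ opad = fb b7 5c 5c 5c.
Inner input = (K'⊕ipad) ∥ m = 91 dd 36 36 36 ∥ dd bc.
Inner hash: even-index sum = 441 mod 256 = 185; odd-index sum = 496 mod 256 = 240 → b9 f0.
Outer input = (K'⊕opad) ∥ inner = fb b7 5c 5c 5c ∥ b9 f0.
Outer hash (tag): even-index sum = 675 mod 256 = 163; odd-index sum = 460 mod 256 = 204 → a3 cc.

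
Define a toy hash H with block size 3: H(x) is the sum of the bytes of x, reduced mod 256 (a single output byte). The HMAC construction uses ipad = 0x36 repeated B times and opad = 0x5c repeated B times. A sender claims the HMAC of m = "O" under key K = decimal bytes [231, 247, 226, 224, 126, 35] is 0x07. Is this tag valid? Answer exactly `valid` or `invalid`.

valid

Key decimal bytes [231, 247, 226, 224, 126, 35] = e7 f7 e2 e0 7e 23 is 6 bytes > B = 3, so hash it first: H(key) = 41, then zero-pad to 3 bytes: K' = 41 00 00.
K' ⊕ ipad = 77 36 36; K' ⊕ opad = 1d 5c 5c.
Inner hash: sum = 119+54+54+79 = 306; mod 256 = 50 → 32.
Outer hash (recomputed tag): sum = 29+92+92+50 = 263; mod 256 = 7 → 07.
Recomputed tag = 07; claimed = 07 → match.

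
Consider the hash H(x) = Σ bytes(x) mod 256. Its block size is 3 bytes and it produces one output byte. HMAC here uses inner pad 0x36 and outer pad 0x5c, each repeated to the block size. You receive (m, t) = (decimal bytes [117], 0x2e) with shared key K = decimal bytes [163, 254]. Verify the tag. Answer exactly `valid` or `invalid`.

invalid

Key decimal bytes [163, 254] = a3 fe is 2 bytes ≤ B = 3; zero-pad to 3 bytes: K' = a3 fe 00.
K' ⊕ ipad = 95 c8 36; K' ⊕ opad = ff a2 5c.
Inner hash: sum = 149+200+54+117 = 520; mod 256 = 8 → 08.
Outer hash (recomputed tag): sum = 255+162+92+8 = 517; mod 256 = 5 → 05.
Recomputed tag = 05; claimed = 2e → mismatch.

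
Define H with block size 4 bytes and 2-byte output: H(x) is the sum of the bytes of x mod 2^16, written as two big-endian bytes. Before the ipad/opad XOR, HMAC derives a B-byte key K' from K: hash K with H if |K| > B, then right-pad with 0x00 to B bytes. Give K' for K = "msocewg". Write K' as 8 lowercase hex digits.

02f50000

|K| = 7 > B = 4, so first hash the key.
H(K): sum = 109+115+111+99+101+119+103 = 757 → 02 f5.
Zero-pad H(K) = 02 f5 to 4 bytes: K' = 02 f5 00 00.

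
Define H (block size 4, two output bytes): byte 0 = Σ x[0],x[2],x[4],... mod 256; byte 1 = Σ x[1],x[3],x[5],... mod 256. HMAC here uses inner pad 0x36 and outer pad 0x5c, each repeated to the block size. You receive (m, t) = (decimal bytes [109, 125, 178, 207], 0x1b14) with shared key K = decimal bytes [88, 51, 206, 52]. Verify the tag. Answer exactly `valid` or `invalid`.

Key decimal bytes [88, 51, 206, 52] = 58 33 ce 34 is exactly B = 4 bytes: K' = 58 33 ce 34.
K' ⊕ ipad = 6e 05 f8 02; K' ⊕ opad = 04 6f 92 68.
Inner hash: even-index sum = 645 mod 256 = 133; odd-index sum = 339 mod 256 = 83 → 85 53.
Outer hash (recomputed tag): even-index sum = 283 mod 256 = 27; odd-index sum = 298 mod 256 = 42 → 1b 2a.
Recomputed tag = 1b2a; claimed = 1b14 → mismatch.

invalid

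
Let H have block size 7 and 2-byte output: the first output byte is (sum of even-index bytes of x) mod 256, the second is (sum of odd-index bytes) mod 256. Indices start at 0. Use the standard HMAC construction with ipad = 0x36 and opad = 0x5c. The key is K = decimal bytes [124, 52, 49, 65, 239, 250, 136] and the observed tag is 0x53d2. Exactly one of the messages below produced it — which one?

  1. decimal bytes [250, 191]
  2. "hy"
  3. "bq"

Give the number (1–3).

1

Key decimal bytes [124, 52, 49, 65, 239, 250, 136] = 7c 34 31 41 ef fa 88 is exactly B = 7 bytes: K' = 7c 34 31 41 ef fa 88.
K' ⊕ ipad = 4a 02 07 77 d9 cc be; K' ⊕ opad = 20 68 6d 1d b3 a6 d4.
m1: inner = H(4a 02 07 77 d9 cc be fa bf) = a7 3f; tag = H(20 68 6d 1d b3 a6 d4 a7 3f) = 53d2 ← matches
m2: inner = H(4a 02 07 77 d9 cc be 68 79) = 61 ad; tag = H(20 68 6d 1d b3 a6 d4 61 ad) = c18c
m3: inner = H(4a 02 07 77 d9 cc be 62 71) = 59 a7; tag = H(20 68 6d 1d b3 a6 d4 59 a7) = bb84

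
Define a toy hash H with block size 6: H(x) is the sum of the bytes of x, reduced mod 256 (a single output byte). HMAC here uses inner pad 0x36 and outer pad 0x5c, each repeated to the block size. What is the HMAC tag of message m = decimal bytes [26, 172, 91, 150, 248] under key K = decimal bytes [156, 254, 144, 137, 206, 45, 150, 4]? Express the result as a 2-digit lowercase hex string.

Key decimal bytes [156, 254, 144, 137, 206, 45, 150, 4] = 9c fe 90 89 ce 2d 96 04 is 8 bytes > B = 6, so hash it first: H(key) = 48, then zero-pad to 6 bytes: K' = 48 00 00 00 00 00.
K' ⊕ ipad = 7e 36 36 36 36 36.  K' ⊕ opad = 14 5c 5c 5c 5c 5c.
Inner input = (K'⊕ipad) ∥ m = 7e 36 36 36 36 36 ∥ 1a ac 5b 96 f8.
Inner hash: sum = 126+54+54+54+54+54+26+172+91+150+248 = 1083; mod 256 = 59 → 3b.
Outer input = (K'⊕opad) ∥ inner = 14 5c 5c 5c 5c 5c ∥ 3b.
Outer hash (tag): sum = 20+92+92+92+92+92+59 = 539; mod 256 = 27 → 1b.

1b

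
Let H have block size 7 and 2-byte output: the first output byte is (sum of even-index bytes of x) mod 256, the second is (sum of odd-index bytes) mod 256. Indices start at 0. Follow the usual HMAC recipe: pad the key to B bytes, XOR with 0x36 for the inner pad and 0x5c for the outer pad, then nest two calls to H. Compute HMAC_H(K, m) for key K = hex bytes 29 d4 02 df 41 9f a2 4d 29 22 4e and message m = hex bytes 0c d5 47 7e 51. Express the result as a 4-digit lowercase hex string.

f4fd

Key hex bytes 29 d4 02 df 41 9f a2 4d 29 22 4e is 11 bytes > B = 7, so hash it first: H(key) = 85 c1, then zero-pad to 7 bytes: K' = 85 c1 00 00 00 00 00.
K' ⊕ ipad = b3 f7 36 36 36 36 36.  K' ⊕ opad = d9 9d 5c 5c 5c 5c 5c.
Inner input = (K'⊕ipad) ∥ m = b3 f7 36 36 36 36 36 ∥ 0c d5 47 7e 51.
Inner hash: even-index sum = 680 mod 256 = 168; odd-index sum = 519 mod 256 = 7 → a8 07.
Outer input = (K'⊕opad) ∥ inner = d9 9d 5c 5c 5c 5c 5c ∥ a8 07.
Outer hash (tag): even-index sum = 500 mod 256 = 244; odd-index sum = 509 mod 256 = 253 → f4 fd.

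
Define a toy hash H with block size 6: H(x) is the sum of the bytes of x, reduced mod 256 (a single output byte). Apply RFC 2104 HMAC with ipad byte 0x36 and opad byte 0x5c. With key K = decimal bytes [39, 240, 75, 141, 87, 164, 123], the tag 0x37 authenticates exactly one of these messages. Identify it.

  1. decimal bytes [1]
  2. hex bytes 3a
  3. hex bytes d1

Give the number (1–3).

Key decimal bytes [39, 240, 75, 141, 87, 164, 123] = 27 f0 4b 8d 57 a4 7b is 7 bytes > B = 6, so hash it first: H(key) = 65, then zero-pad to 6 bytes: K' = 65 00 00 00 00 00.
K' ⊕ ipad = 53 36 36 36 36 36; K' ⊕ opad = 39 5c 5c 5c 5c 5c.
m1: inner = H(53 36 36 36 36 36 01) = 62; tag = H(39 5c 5c 5c 5c 5c 62) = 67
m2: inner = H(53 36 36 36 36 36 3a) = 9b; tag = H(39 5c 5c 5c 5c 5c 9b) = a0
m3: inner = H(53 36 36 36 36 36 d1) = 32; tag = H(39 5c 5c 5c 5c 5c 32) = 37 ← matches

3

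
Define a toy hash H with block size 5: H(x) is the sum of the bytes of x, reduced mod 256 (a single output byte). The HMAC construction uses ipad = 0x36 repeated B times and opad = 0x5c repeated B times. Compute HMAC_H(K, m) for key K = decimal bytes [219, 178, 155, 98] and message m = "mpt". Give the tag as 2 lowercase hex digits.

Key decimal bytes [219, 178, 155, 98] = db b2 9b 62 is 4 bytes ≤ B = 5; zero-pad to 5 bytes: K' = db b2 9b 62 00.
K' ⊕ ipad = ed 84 ad 54 36.  K' ⊕ opad = 87 ee c7 3e 5c.
Inner input = (K'⊕ipad) ∥ m = ed 84 ad 54 36 ∥ 6d 70 74.
Inner hash: sum = 237+132+173+84+54+109+112+116 = 1017; mod 256 = 249 → f9.
Outer input = (K'⊕opad) ∥ inner = 87 ee c7 3e 5c ∥ f9.
Outer hash (tag): sum = 135+238+199+62+92+249 = 975; mod 256 = 207 → cf.

cf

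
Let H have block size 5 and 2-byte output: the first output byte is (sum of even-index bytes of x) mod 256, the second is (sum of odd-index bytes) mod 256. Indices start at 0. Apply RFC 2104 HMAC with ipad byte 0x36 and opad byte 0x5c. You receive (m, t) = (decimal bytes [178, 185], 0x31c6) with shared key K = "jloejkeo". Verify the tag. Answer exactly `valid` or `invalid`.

invalid

Key "jloejkeo" = 6a 6c 6f 65 6a 6b 65 6f is 8 bytes > B = 5, so hash it first: H(key) = a8 ab, then zero-pad to 5 bytes: K' = a8 ab 00 00 00.
K' ⊕ ipad = 9e 9d 36 36 36; K' ⊕ opad = f4 f7 5c 5c 5c.
Inner hash: even-index sum = 451 mod 256 = 195; odd-index sum = 389 mod 256 = 133 → c3 85.
Outer hash (recomputed tag): even-index sum = 561 mod 256 = 49; odd-index sum = 534 mod 256 = 22 → 31 16.
Recomputed tag = 3116; claimed = 31c6 → mismatch.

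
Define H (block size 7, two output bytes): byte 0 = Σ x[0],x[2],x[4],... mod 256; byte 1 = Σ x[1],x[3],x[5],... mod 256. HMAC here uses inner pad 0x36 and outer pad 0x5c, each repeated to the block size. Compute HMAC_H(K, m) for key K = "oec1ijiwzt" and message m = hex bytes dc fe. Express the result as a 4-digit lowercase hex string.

7b37

Key "oec1ijiwzt" = 6f 65 63 31 69 6a 69 77 7a 74 is 10 bytes > B = 7, so hash it first: H(key) = 1e eb, then zero-pad to 7 bytes: K' = 1e eb 00 00 00 00 00.
K' ⊕ ipad = 28 dd 36 36 36 36 36.  K' ⊕ opad = 42 b7 5c 5c 5c 5c 5c.
Inner input = (K'⊕ipad) ∥ m = 28 dd 36 36 36 36 36 ∥ dc fe.
Inner hash: even-index sum = 456 mod 256 = 200; odd-index sum = 549 mod 256 = 37 → c8 25.
Outer input = (K'⊕opad) ∥ inner = 42 b7 5c 5c 5c 5c 5c ∥ c8 25.
Outer hash (tag): even-index sum = 379 mod 256 = 123; odd-index sum = 567 mod 256 = 55 → 7b 37.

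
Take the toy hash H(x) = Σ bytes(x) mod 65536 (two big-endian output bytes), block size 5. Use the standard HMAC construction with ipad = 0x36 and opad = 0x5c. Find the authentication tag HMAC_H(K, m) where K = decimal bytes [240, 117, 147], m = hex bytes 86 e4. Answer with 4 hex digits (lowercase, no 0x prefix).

Key decimal bytes [240, 117, 147] = f0 75 93 is 3 bytes ≤ B = 5; zero-pad to 5 bytes: K' = f0 75 93 00 00.
K' ⊕ ipad = c6 43 a5 36 36.  K' ⊕ opad = ac 29 cf 5c 5c.
Inner input = (K'⊕ipad) ∥ m = c6 43 a5 36 36 ∥ 86 e4.
Inner hash: sum = 198+67+165+54+54+134+228 = 900 → 03 84.
Outer input = (K'⊕opad) ∥ inner = ac 29 cf 5c 5c ∥ 03 84.
Outer hash (tag): sum = 172+41+207+92+92+3+132 = 739 → 02 e3.

02e3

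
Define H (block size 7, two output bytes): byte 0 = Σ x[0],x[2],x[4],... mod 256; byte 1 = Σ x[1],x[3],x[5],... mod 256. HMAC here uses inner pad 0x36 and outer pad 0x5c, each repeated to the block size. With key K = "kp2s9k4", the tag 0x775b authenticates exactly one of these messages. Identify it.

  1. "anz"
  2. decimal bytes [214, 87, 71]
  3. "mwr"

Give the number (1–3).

2

Key "kp2s9k4" = 6b 70 32 73 39 6b 34 is exactly B = 7 bytes: K' = 6b 70 32 73 39 6b 34.
K' ⊕ ipad = 5d 46 04 45 0f 5d 02; K' ⊕ opad = 37 2c 6e 2f 65 37 68.
m1: inner = H(5d 46 04 45 0f 5d 02 61 6e 7a) = e0 c3; tag = H(37 2c 6e 2f 65 37 68 e0 c3) = 3572
m2: inner = H(5d 46 04 45 0f 5d 02 d6 57 47) = c9 05; tag = H(37 2c 6e 2f 65 37 68 c9 05) = 775b ← matches
m3: inner = H(5d 46 04 45 0f 5d 02 6d 77 72) = e9 c7; tag = H(37 2c 6e 2f 65 37 68 e9 c7) = 397b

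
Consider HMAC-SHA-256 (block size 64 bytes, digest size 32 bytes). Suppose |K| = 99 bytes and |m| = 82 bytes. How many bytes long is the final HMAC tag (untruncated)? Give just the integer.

The tag is one SHA-256 digest: 32 bytes.

32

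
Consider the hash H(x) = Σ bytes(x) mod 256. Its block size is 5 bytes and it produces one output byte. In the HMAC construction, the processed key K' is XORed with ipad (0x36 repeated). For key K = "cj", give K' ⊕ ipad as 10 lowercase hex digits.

555c363636

Key "cj" = 63 6a is 2 bytes ≤ B = 5; zero-pad to 5 bytes: K' = 63 6a 00 00 00.
XOR each byte with 0x36: 63⊕36=55, 6a⊕36=5c, 00⊕36=36, 00⊕36=36, 00⊕36=36.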